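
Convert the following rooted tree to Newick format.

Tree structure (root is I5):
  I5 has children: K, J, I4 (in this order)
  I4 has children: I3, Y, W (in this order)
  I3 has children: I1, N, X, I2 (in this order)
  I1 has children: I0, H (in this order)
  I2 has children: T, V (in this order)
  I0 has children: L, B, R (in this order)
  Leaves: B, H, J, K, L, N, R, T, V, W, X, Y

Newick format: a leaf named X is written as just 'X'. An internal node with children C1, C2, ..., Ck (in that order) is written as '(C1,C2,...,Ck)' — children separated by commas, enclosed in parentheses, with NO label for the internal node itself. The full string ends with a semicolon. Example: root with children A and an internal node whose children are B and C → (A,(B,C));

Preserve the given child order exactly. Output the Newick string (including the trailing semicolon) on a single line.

internal I5 with children ['K', 'J', 'I4']
  leaf 'K' → 'K'
  leaf 'J' → 'J'
  internal I4 with children ['I3', 'Y', 'W']
    internal I3 with children ['I1', 'N', 'X', 'I2']
      internal I1 with children ['I0', 'H']
        internal I0 with children ['L', 'B', 'R']
          leaf 'L' → 'L'
          leaf 'B' → 'B'
          leaf 'R' → 'R'
        → '(L,B,R)'
        leaf 'H' → 'H'
      → '((L,B,R),H)'
      leaf 'N' → 'N'
      leaf 'X' → 'X'
      internal I2 with children ['T', 'V']
        leaf 'T' → 'T'
        leaf 'V' → 'V'
      → '(T,V)'
    → '(((L,B,R),H),N,X,(T,V))'
    leaf 'Y' → 'Y'
    leaf 'W' → 'W'
  → '((((L,B,R),H),N,X,(T,V)),Y,W)'
→ '(K,J,((((L,B,R),H),N,X,(T,V)),Y,W))'
Final: (K,J,((((L,B,R),H),N,X,(T,V)),Y,W));

Answer: (K,J,((((L,B,R),H),N,X,(T,V)),Y,W));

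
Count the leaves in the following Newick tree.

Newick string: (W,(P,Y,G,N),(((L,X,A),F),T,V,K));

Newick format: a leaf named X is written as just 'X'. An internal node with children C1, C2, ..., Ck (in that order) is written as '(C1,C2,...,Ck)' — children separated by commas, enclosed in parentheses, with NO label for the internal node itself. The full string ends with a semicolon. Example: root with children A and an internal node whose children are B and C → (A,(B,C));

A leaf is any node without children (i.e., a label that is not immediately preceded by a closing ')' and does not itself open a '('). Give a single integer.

Newick: (W,(P,Y,G,N),(((L,X,A),F),T,V,K));
Scan left-to-right; a leaf is any maximal label run not followed by '(':
  pos 1: leaf 'W' → count = 1
  pos 4: leaf 'P' → count = 2
  pos 6: leaf 'Y' → count = 3
  pos 8: leaf 'G' → count = 4
  pos 10: leaf 'N' → count = 5
  pos 16: leaf 'L' → count = 6
  pos 18: leaf 'X' → count = 7
  pos 20: leaf 'A' → count = 8
  pos 23: leaf 'F' → count = 9
  pos 26: leaf 'T' → count = 10
  pos 28: leaf 'V' → count = 11
  pos 30: leaf 'K' → count = 12
Total leaves: 12

Answer: 12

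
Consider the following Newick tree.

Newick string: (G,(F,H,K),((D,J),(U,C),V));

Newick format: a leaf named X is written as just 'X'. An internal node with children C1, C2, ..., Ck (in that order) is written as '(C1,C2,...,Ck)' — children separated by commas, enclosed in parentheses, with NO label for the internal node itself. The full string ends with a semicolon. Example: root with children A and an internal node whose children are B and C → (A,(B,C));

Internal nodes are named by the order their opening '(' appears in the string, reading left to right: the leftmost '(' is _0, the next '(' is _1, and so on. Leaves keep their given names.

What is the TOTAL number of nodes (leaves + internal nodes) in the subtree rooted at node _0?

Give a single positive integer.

Newick: (G,(F,H,K),((D,J),(U,C),V));
Locate _0: it is the '(' at position 0 (the 1st '(' reading left to right).
Query: subtree rooted at _0
_0: subtree_size = 1 + 13
  G: subtree_size = 1 + 0
  _1: subtree_size = 1 + 3
    F: subtree_size = 1 + 0
    H: subtree_size = 1 + 0
    K: subtree_size = 1 + 0
  _2: subtree_size = 1 + 7
    _3: subtree_size = 1 + 2
      D: subtree_size = 1 + 0
      J: subtree_size = 1 + 0
    _4: subtree_size = 1 + 2
      U: subtree_size = 1 + 0
      C: subtree_size = 1 + 0
    V: subtree_size = 1 + 0
Total subtree size of _0: 14

Answer: 14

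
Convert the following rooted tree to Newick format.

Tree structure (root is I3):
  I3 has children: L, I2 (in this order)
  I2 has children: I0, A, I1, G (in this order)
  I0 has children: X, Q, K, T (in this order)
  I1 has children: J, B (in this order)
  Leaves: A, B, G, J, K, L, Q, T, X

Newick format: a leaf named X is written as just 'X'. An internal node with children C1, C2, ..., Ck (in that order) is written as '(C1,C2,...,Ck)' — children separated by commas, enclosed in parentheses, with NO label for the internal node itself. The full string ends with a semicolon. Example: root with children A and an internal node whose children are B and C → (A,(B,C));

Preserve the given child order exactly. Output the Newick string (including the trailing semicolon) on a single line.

Answer: (L,((X,Q,K,T),A,(J,B),G));

Derivation:
internal I3 with children ['L', 'I2']
  leaf 'L' → 'L'
  internal I2 with children ['I0', 'A', 'I1', 'G']
    internal I0 with children ['X', 'Q', 'K', 'T']
      leaf 'X' → 'X'
      leaf 'Q' → 'Q'
      leaf 'K' → 'K'
      leaf 'T' → 'T'
    → '(X,Q,K,T)'
    leaf 'A' → 'A'
    internal I1 with children ['J', 'B']
      leaf 'J' → 'J'
      leaf 'B' → 'B'
    → '(J,B)'
    leaf 'G' → 'G'
  → '((X,Q,K,T),A,(J,B),G)'
→ '(L,((X,Q,K,T),A,(J,B),G))'
Final: (L,((X,Q,K,T),A,(J,B),G));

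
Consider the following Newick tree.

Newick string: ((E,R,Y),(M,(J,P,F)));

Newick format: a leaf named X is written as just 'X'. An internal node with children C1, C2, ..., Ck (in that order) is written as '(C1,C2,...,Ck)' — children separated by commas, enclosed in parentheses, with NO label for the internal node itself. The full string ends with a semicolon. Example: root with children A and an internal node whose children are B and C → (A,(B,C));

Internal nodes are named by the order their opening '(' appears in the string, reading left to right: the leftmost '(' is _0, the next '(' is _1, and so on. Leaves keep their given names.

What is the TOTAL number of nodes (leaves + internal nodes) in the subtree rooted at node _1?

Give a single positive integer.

Newick: ((E,R,Y),(M,(J,P,F)));
Locate _1: it is the '(' at position 1 (the 2nd '(' reading left to right).
Query: subtree rooted at _1
_1: subtree_size = 1 + 3
  E: subtree_size = 1 + 0
  R: subtree_size = 1 + 0
  Y: subtree_size = 1 + 0
Total subtree size of _1: 4

Answer: 4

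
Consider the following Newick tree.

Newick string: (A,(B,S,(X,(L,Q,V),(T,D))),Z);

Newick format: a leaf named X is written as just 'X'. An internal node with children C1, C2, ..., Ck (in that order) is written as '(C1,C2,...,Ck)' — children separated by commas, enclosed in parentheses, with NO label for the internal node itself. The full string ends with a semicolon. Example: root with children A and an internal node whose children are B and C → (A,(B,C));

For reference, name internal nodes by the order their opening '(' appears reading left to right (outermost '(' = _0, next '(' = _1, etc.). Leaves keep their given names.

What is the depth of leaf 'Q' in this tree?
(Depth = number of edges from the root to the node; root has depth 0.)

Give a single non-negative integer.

Newick: (A,(B,S,(X,(L,Q,V),(T,D))),Z);
Naming internals by '(' encounter order: outermost '(' = _0, next = _1, ...
Query node: Q
Path from root: _0 -> _1 -> _2 -> _3 -> Q
Depth of Q: 4 (number of edges from root)

Answer: 4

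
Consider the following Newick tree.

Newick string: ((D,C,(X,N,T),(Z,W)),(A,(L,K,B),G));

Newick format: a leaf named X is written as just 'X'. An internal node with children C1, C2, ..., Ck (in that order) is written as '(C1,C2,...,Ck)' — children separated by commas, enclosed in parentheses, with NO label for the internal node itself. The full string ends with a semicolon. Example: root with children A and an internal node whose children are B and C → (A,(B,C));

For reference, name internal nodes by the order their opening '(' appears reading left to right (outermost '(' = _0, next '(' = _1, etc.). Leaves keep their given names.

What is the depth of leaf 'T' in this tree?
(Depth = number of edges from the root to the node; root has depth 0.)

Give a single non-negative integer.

Answer: 3

Derivation:
Newick: ((D,C,(X,N,T),(Z,W)),(A,(L,K,B),G));
Naming internals by '(' encounter order: outermost '(' = _0, next = _1, ...
Query node: T
Path from root: _0 -> _1 -> _2 -> T
Depth of T: 3 (number of edges from root)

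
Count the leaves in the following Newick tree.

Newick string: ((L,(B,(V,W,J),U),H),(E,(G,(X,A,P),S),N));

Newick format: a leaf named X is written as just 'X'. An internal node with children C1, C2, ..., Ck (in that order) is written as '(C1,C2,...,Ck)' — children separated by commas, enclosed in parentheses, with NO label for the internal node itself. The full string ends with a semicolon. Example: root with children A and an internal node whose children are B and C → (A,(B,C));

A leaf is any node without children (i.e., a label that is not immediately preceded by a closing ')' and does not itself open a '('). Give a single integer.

Answer: 14

Derivation:
Newick: ((L,(B,(V,W,J),U),H),(E,(G,(X,A,P),S),N));
Scan left-to-right; a leaf is any maximal label run not followed by '(':
  pos 2: leaf 'L' → count = 1
  pos 5: leaf 'B' → count = 2
  pos 8: leaf 'V' → count = 3
  pos 10: leaf 'W' → count = 4
  pos 12: leaf 'J' → count = 5
  pos 15: leaf 'U' → count = 6
  pos 18: leaf 'H' → count = 7
  pos 22: leaf 'E' → count = 8
  pos 25: leaf 'G' → count = 9
  pos 28: leaf 'X' → count = 10
  pos 30: leaf 'A' → count = 11
  pos 32: leaf 'P' → count = 12
  pos 35: leaf 'S' → count = 13
  pos 38: leaf 'N' → count = 14
Total leaves: 14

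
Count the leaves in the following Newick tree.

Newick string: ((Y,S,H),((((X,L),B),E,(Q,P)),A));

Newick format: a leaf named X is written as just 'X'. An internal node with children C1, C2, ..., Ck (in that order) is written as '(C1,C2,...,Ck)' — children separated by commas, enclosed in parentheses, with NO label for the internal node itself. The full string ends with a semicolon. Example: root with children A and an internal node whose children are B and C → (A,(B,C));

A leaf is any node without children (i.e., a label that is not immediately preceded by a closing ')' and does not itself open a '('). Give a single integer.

Answer: 10

Derivation:
Newick: ((Y,S,H),((((X,L),B),E,(Q,P)),A));
Scan left-to-right; a leaf is any maximal label run not followed by '(':
  pos 2: leaf 'Y' → count = 1
  pos 4: leaf 'S' → count = 2
  pos 6: leaf 'H' → count = 3
  pos 13: leaf 'X' → count = 4
  pos 15: leaf 'L' → count = 5
  pos 18: leaf 'B' → count = 6
  pos 21: leaf 'E' → count = 7
  pos 24: leaf 'Q' → count = 8
  pos 26: leaf 'P' → count = 9
  pos 30: leaf 'A' → count = 10
Total leaves: 10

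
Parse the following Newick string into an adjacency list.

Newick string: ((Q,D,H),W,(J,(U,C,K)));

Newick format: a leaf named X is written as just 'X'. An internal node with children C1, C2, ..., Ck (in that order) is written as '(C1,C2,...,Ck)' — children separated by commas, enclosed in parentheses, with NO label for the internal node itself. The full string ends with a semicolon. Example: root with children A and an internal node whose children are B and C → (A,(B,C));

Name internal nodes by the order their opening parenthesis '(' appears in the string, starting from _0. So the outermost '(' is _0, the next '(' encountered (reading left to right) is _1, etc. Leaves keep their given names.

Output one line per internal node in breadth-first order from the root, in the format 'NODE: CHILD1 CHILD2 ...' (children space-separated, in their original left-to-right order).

Answer: _0: _1 W _2
_1: Q D H
_2: J _3
_3: U C K

Derivation:
Input: ((Q,D,H),W,(J,(U,C,K)));
Scanning left-to-right, naming '(' by encounter order:
  pos 0: '(' -> open internal node _0 (depth 1)
  pos 1: '(' -> open internal node _1 (depth 2)
  pos 7: ')' -> close internal node _1 (now at depth 1)
  pos 11: '(' -> open internal node _2 (depth 2)
  pos 14: '(' -> open internal node _3 (depth 3)
  pos 20: ')' -> close internal node _3 (now at depth 2)
  pos 21: ')' -> close internal node _2 (now at depth 1)
  pos 22: ')' -> close internal node _0 (now at depth 0)
Total internal nodes: 4
BFS adjacency from root:
  _0: _1 W _2
  _1: Q D H
  _2: J _3
  _3: U C K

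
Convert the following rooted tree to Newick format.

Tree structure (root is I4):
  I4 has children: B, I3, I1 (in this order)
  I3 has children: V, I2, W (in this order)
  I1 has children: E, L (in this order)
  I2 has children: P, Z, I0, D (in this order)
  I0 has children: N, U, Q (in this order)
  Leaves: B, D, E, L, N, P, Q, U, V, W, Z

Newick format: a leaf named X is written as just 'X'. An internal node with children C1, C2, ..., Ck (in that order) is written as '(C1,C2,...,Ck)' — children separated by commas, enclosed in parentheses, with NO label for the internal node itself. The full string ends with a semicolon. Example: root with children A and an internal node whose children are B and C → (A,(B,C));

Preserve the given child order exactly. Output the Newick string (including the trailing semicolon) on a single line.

Answer: (B,(V,(P,Z,(N,U,Q),D),W),(E,L));

Derivation:
internal I4 with children ['B', 'I3', 'I1']
  leaf 'B' → 'B'
  internal I3 with children ['V', 'I2', 'W']
    leaf 'V' → 'V'
    internal I2 with children ['P', 'Z', 'I0', 'D']
      leaf 'P' → 'P'
      leaf 'Z' → 'Z'
      internal I0 with children ['N', 'U', 'Q']
        leaf 'N' → 'N'
        leaf 'U' → 'U'
        leaf 'Q' → 'Q'
      → '(N,U,Q)'
      leaf 'D' → 'D'
    → '(P,Z,(N,U,Q),D)'
    leaf 'W' → 'W'
  → '(V,(P,Z,(N,U,Q),D),W)'
  internal I1 with children ['E', 'L']
    leaf 'E' → 'E'
    leaf 'L' → 'L'
  → '(E,L)'
→ '(B,(V,(P,Z,(N,U,Q),D),W),(E,L))'
Final: (B,(V,(P,Z,(N,U,Q),D),W),(E,L));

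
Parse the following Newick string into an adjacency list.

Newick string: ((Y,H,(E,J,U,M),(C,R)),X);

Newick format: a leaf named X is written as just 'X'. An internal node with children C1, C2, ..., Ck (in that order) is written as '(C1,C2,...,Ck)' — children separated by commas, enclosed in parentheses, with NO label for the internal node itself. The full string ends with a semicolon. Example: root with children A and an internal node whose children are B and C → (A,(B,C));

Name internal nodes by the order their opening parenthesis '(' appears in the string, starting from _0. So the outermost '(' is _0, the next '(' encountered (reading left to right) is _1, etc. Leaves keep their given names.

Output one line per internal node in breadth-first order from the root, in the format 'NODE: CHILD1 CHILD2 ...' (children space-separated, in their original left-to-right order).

Answer: _0: _1 X
_1: Y H _2 _3
_2: E J U M
_3: C R

Derivation:
Input: ((Y,H,(E,J,U,M),(C,R)),X);
Scanning left-to-right, naming '(' by encounter order:
  pos 0: '(' -> open internal node _0 (depth 1)
  pos 1: '(' -> open internal node _1 (depth 2)
  pos 6: '(' -> open internal node _2 (depth 3)
  pos 14: ')' -> close internal node _2 (now at depth 2)
  pos 16: '(' -> open internal node _3 (depth 3)
  pos 20: ')' -> close internal node _3 (now at depth 2)
  pos 21: ')' -> close internal node _1 (now at depth 1)
  pos 24: ')' -> close internal node _0 (now at depth 0)
Total internal nodes: 4
BFS adjacency from root:
  _0: _1 X
  _1: Y H _2 _3
  _2: E J U M
  _3: C R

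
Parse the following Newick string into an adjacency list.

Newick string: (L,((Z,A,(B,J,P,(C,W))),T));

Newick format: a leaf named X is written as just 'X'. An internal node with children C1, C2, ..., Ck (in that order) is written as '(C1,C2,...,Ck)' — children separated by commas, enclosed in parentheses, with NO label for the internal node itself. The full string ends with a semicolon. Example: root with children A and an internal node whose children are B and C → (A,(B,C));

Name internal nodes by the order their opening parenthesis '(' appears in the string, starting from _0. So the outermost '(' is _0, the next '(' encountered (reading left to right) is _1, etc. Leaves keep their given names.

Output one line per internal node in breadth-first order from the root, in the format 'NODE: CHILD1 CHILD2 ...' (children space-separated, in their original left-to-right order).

Input: (L,((Z,A,(B,J,P,(C,W))),T));
Scanning left-to-right, naming '(' by encounter order:
  pos 0: '(' -> open internal node _0 (depth 1)
  pos 3: '(' -> open internal node _1 (depth 2)
  pos 4: '(' -> open internal node _2 (depth 3)
  pos 9: '(' -> open internal node _3 (depth 4)
  pos 16: '(' -> open internal node _4 (depth 5)
  pos 20: ')' -> close internal node _4 (now at depth 4)
  pos 21: ')' -> close internal node _3 (now at depth 3)
  pos 22: ')' -> close internal node _2 (now at depth 2)
  pos 25: ')' -> close internal node _1 (now at depth 1)
  pos 26: ')' -> close internal node _0 (now at depth 0)
Total internal nodes: 5
BFS adjacency from root:
  _0: L _1
  _1: _2 T
  _2: Z A _3
  _3: B J P _4
  _4: C W

Answer: _0: L _1
_1: _2 T
_2: Z A _3
_3: B J P _4
_4: C W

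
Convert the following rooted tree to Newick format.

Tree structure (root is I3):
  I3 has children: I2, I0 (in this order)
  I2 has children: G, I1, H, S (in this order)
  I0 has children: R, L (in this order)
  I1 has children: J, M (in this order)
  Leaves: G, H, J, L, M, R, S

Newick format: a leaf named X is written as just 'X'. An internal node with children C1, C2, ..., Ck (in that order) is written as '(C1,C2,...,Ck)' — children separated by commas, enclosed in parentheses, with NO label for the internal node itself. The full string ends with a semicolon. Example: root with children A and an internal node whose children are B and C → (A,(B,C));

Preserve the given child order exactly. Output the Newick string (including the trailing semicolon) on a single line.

Answer: ((G,(J,M),H,S),(R,L));

Derivation:
internal I3 with children ['I2', 'I0']
  internal I2 with children ['G', 'I1', 'H', 'S']
    leaf 'G' → 'G'
    internal I1 with children ['J', 'M']
      leaf 'J' → 'J'
      leaf 'M' → 'M'
    → '(J,M)'
    leaf 'H' → 'H'
    leaf 'S' → 'S'
  → '(G,(J,M),H,S)'
  internal I0 with children ['R', 'L']
    leaf 'R' → 'R'
    leaf 'L' → 'L'
  → '(R,L)'
→ '((G,(J,M),H,S),(R,L))'
Final: ((G,(J,M),H,S),(R,L));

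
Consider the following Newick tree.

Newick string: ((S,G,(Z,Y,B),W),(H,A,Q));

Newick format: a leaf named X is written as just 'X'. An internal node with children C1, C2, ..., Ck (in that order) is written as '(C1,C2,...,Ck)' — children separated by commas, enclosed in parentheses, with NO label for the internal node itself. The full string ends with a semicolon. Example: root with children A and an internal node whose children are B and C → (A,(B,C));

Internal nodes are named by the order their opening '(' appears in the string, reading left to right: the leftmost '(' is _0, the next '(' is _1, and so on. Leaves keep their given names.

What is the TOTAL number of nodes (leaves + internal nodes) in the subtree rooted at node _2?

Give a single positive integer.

Answer: 4

Derivation:
Newick: ((S,G,(Z,Y,B),W),(H,A,Q));
Locate _2: it is the '(' at position 6 (the 3rd '(' reading left to right).
Query: subtree rooted at _2
_2: subtree_size = 1 + 3
  Z: subtree_size = 1 + 0
  Y: subtree_size = 1 + 0
  B: subtree_size = 1 + 0
Total subtree size of _2: 4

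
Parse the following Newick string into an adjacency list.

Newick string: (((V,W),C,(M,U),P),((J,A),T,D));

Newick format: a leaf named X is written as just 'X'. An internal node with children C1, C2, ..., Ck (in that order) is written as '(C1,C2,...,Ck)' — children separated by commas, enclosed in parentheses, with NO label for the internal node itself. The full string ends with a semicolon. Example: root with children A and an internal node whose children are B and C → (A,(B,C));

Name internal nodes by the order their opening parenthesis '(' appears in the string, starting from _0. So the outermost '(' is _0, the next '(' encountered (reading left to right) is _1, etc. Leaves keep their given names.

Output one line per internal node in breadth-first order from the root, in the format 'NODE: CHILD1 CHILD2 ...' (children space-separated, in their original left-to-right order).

Input: (((V,W),C,(M,U),P),((J,A),T,D));
Scanning left-to-right, naming '(' by encounter order:
  pos 0: '(' -> open internal node _0 (depth 1)
  pos 1: '(' -> open internal node _1 (depth 2)
  pos 2: '(' -> open internal node _2 (depth 3)
  pos 6: ')' -> close internal node _2 (now at depth 2)
  pos 10: '(' -> open internal node _3 (depth 3)
  pos 14: ')' -> close internal node _3 (now at depth 2)
  pos 17: ')' -> close internal node _1 (now at depth 1)
  pos 19: '(' -> open internal node _4 (depth 2)
  pos 20: '(' -> open internal node _5 (depth 3)
  pos 24: ')' -> close internal node _5 (now at depth 2)
  pos 29: ')' -> close internal node _4 (now at depth 1)
  pos 30: ')' -> close internal node _0 (now at depth 0)
Total internal nodes: 6
BFS adjacency from root:
  _0: _1 _4
  _1: _2 C _3 P
  _4: _5 T D
  _2: V W
  _3: M U
  _5: J A

Answer: _0: _1 _4
_1: _2 C _3 P
_4: _5 T D
_2: V W
_3: M U
_5: J A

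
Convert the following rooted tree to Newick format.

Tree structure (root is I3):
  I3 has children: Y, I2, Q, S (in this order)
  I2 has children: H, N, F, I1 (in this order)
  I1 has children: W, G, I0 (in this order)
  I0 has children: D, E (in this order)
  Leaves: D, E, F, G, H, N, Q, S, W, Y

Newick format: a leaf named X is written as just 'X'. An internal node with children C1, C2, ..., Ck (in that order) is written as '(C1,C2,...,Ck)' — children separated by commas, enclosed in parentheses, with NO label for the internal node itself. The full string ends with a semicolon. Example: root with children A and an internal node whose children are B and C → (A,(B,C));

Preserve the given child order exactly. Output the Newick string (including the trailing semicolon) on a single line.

internal I3 with children ['Y', 'I2', 'Q', 'S']
  leaf 'Y' → 'Y'
  internal I2 with children ['H', 'N', 'F', 'I1']
    leaf 'H' → 'H'
    leaf 'N' → 'N'
    leaf 'F' → 'F'
    internal I1 with children ['W', 'G', 'I0']
      leaf 'W' → 'W'
      leaf 'G' → 'G'
      internal I0 with children ['D', 'E']
        leaf 'D' → 'D'
        leaf 'E' → 'E'
      → '(D,E)'
    → '(W,G,(D,E))'
  → '(H,N,F,(W,G,(D,E)))'
  leaf 'Q' → 'Q'
  leaf 'S' → 'S'
→ '(Y,(H,N,F,(W,G,(D,E))),Q,S)'
Final: (Y,(H,N,F,(W,G,(D,E))),Q,S);

Answer: (Y,(H,N,F,(W,G,(D,E))),Q,S);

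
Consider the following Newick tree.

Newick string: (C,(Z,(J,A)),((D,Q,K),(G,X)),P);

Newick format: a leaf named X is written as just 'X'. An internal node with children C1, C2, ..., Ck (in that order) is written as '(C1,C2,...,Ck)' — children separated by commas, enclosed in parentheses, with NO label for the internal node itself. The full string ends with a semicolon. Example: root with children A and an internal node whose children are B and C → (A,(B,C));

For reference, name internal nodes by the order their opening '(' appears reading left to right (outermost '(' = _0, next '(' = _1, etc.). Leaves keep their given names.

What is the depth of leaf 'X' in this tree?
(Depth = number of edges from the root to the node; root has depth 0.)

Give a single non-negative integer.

Newick: (C,(Z,(J,A)),((D,Q,K),(G,X)),P);
Naming internals by '(' encounter order: outermost '(' = _0, next = _1, ...
Query node: X
Path from root: _0 -> _3 -> _5 -> X
Depth of X: 3 (number of edges from root)

Answer: 3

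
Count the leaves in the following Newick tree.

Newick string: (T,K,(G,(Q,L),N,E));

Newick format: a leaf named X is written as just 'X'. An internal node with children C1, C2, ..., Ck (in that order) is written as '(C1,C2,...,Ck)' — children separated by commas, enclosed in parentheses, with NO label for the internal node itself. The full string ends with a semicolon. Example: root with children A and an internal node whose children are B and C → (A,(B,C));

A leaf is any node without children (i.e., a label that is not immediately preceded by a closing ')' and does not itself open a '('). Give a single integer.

Answer: 7

Derivation:
Newick: (T,K,(G,(Q,L),N,E));
Scan left-to-right; a leaf is any maximal label run not followed by '(':
  pos 1: leaf 'T' → count = 1
  pos 3: leaf 'K' → count = 2
  pos 6: leaf 'G' → count = 3
  pos 9: leaf 'Q' → count = 4
  pos 11: leaf 'L' → count = 5
  pos 14: leaf 'N' → count = 6
  pos 16: leaf 'E' → count = 7
Total leaves: 7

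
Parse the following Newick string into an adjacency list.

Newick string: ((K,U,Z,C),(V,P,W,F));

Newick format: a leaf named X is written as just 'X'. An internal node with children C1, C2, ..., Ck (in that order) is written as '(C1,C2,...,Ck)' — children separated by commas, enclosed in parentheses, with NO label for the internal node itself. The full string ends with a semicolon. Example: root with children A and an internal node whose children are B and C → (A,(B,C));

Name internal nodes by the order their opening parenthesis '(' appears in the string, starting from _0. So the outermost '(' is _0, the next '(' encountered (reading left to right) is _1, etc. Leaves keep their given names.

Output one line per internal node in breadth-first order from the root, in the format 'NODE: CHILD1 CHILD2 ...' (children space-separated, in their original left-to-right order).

Answer: _0: _1 _2
_1: K U Z C
_2: V P W F

Derivation:
Input: ((K,U,Z,C),(V,P,W,F));
Scanning left-to-right, naming '(' by encounter order:
  pos 0: '(' -> open internal node _0 (depth 1)
  pos 1: '(' -> open internal node _1 (depth 2)
  pos 9: ')' -> close internal node _1 (now at depth 1)
  pos 11: '(' -> open internal node _2 (depth 2)
  pos 19: ')' -> close internal node _2 (now at depth 1)
  pos 20: ')' -> close internal node _0 (now at depth 0)
Total internal nodes: 3
BFS adjacency from root:
  _0: _1 _2
  _1: K U Z C
  _2: V P W F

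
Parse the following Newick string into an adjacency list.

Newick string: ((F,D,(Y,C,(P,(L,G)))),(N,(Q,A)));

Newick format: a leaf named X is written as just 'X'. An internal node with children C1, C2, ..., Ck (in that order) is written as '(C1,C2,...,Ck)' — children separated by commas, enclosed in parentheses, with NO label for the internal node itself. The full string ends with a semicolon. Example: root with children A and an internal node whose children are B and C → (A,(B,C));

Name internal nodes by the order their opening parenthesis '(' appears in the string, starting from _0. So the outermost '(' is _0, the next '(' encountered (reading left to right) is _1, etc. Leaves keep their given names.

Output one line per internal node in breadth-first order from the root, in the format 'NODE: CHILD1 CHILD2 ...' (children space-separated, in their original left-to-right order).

Input: ((F,D,(Y,C,(P,(L,G)))),(N,(Q,A)));
Scanning left-to-right, naming '(' by encounter order:
  pos 0: '(' -> open internal node _0 (depth 1)
  pos 1: '(' -> open internal node _1 (depth 2)
  pos 6: '(' -> open internal node _2 (depth 3)
  pos 11: '(' -> open internal node _3 (depth 4)
  pos 14: '(' -> open internal node _4 (depth 5)
  pos 18: ')' -> close internal node _4 (now at depth 4)
  pos 19: ')' -> close internal node _3 (now at depth 3)
  pos 20: ')' -> close internal node _2 (now at depth 2)
  pos 21: ')' -> close internal node _1 (now at depth 1)
  pos 23: '(' -> open internal node _5 (depth 2)
  pos 26: '(' -> open internal node _6 (depth 3)
  pos 30: ')' -> close internal node _6 (now at depth 2)
  pos 31: ')' -> close internal node _5 (now at depth 1)
  pos 32: ')' -> close internal node _0 (now at depth 0)
Total internal nodes: 7
BFS adjacency from root:
  _0: _1 _5
  _1: F D _2
  _5: N _6
  _2: Y C _3
  _6: Q A
  _3: P _4
  _4: L G

Answer: _0: _1 _5
_1: F D _2
_5: N _6
_2: Y C _3
_6: Q A
_3: P _4
_4: L G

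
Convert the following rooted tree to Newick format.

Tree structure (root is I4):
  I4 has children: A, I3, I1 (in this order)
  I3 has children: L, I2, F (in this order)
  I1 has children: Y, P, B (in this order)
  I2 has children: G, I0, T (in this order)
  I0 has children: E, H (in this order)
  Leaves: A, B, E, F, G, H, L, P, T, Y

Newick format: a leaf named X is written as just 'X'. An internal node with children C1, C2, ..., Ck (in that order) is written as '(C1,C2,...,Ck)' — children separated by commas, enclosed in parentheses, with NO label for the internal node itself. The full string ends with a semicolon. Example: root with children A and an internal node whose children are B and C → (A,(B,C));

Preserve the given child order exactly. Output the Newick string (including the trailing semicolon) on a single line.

internal I4 with children ['A', 'I3', 'I1']
  leaf 'A' → 'A'
  internal I3 with children ['L', 'I2', 'F']
    leaf 'L' → 'L'
    internal I2 with children ['G', 'I0', 'T']
      leaf 'G' → 'G'
      internal I0 with children ['E', 'H']
        leaf 'E' → 'E'
        leaf 'H' → 'H'
      → '(E,H)'
      leaf 'T' → 'T'
    → '(G,(E,H),T)'
    leaf 'F' → 'F'
  → '(L,(G,(E,H),T),F)'
  internal I1 with children ['Y', 'P', 'B']
    leaf 'Y' → 'Y'
    leaf 'P' → 'P'
    leaf 'B' → 'B'
  → '(Y,P,B)'
→ '(A,(L,(G,(E,H),T),F),(Y,P,B))'
Final: (A,(L,(G,(E,H),T),F),(Y,P,B));

Answer: (A,(L,(G,(E,H),T),F),(Y,P,B));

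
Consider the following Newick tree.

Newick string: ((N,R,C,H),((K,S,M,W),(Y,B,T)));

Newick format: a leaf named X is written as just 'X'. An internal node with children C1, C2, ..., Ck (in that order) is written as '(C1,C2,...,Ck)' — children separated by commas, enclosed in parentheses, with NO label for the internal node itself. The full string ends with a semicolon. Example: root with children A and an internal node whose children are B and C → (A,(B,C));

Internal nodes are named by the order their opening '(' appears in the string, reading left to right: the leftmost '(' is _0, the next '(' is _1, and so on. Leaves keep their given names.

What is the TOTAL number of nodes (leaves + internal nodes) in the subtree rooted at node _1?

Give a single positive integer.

Answer: 5

Derivation:
Newick: ((N,R,C,H),((K,S,M,W),(Y,B,T)));
Locate _1: it is the '(' at position 1 (the 2nd '(' reading left to right).
Query: subtree rooted at _1
_1: subtree_size = 1 + 4
  N: subtree_size = 1 + 0
  R: subtree_size = 1 + 0
  C: subtree_size = 1 + 0
  H: subtree_size = 1 + 0
Total subtree size of _1: 5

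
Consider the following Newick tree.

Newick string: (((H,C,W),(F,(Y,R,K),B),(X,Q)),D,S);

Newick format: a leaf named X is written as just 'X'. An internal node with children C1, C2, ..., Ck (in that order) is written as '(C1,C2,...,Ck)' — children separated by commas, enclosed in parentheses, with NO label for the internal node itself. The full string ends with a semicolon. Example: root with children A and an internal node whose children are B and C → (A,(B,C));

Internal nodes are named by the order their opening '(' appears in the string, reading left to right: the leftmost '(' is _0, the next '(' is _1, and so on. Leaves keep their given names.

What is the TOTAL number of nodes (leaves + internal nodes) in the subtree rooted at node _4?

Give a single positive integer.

Answer: 4

Derivation:
Newick: (((H,C,W),(F,(Y,R,K),B),(X,Q)),D,S);
Locate _4: it is the '(' at position 13 (the 5th '(' reading left to right).
Query: subtree rooted at _4
_4: subtree_size = 1 + 3
  Y: subtree_size = 1 + 0
  R: subtree_size = 1 + 0
  K: subtree_size = 1 + 0
Total subtree size of _4: 4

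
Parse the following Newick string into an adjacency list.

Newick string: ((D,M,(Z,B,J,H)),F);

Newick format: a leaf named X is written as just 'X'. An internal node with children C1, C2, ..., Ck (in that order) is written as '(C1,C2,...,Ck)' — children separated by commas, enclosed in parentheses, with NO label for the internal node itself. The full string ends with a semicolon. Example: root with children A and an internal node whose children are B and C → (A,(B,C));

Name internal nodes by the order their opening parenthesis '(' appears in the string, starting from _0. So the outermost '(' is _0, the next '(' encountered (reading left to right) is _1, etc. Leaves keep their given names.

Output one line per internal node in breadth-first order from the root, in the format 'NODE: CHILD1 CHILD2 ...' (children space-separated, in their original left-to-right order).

Input: ((D,M,(Z,B,J,H)),F);
Scanning left-to-right, naming '(' by encounter order:
  pos 0: '(' -> open internal node _0 (depth 1)
  pos 1: '(' -> open internal node _1 (depth 2)
  pos 6: '(' -> open internal node _2 (depth 3)
  pos 14: ')' -> close internal node _2 (now at depth 2)
  pos 15: ')' -> close internal node _1 (now at depth 1)
  pos 18: ')' -> close internal node _0 (now at depth 0)
Total internal nodes: 3
BFS adjacency from root:
  _0: _1 F
  _1: D M _2
  _2: Z B J H

Answer: _0: _1 F
_1: D M _2
_2: Z B J H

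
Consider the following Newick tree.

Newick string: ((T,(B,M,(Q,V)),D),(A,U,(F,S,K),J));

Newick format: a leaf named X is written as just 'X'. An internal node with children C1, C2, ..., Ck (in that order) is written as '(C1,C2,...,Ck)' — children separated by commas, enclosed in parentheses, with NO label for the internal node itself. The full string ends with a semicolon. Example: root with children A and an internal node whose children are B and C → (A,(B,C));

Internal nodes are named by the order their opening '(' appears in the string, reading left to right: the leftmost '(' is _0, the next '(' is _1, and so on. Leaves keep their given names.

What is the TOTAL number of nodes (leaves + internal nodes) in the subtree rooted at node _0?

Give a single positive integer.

Newick: ((T,(B,M,(Q,V)),D),(A,U,(F,S,K),J));
Locate _0: it is the '(' at position 0 (the 1st '(' reading left to right).
Query: subtree rooted at _0
_0: subtree_size = 1 + 17
  _1: subtree_size = 1 + 8
    T: subtree_size = 1 + 0
    _2: subtree_size = 1 + 5
      B: subtree_size = 1 + 0
      M: subtree_size = 1 + 0
      _3: subtree_size = 1 + 2
        Q: subtree_size = 1 + 0
        V: subtree_size = 1 + 0
    D: subtree_size = 1 + 0
  _4: subtree_size = 1 + 7
    A: subtree_size = 1 + 0
    U: subtree_size = 1 + 0
    _5: subtree_size = 1 + 3
      F: subtree_size = 1 + 0
      S: subtree_size = 1 + 0
      K: subtree_size = 1 + 0
    J: subtree_size = 1 + 0
Total subtree size of _0: 18

Answer: 18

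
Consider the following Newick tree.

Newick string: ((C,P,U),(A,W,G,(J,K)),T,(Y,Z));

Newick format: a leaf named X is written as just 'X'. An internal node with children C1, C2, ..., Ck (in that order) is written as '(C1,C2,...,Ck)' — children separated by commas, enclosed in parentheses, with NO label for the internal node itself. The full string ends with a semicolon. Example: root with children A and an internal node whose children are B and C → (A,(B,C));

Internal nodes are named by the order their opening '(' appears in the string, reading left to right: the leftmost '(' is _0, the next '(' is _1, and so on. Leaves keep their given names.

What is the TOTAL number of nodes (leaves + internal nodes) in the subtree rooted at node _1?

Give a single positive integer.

Answer: 4

Derivation:
Newick: ((C,P,U),(A,W,G,(J,K)),T,(Y,Z));
Locate _1: it is the '(' at position 1 (the 2nd '(' reading left to right).
Query: subtree rooted at _1
_1: subtree_size = 1 + 3
  C: subtree_size = 1 + 0
  P: subtree_size = 1 + 0
  U: subtree_size = 1 + 0
Total subtree size of _1: 4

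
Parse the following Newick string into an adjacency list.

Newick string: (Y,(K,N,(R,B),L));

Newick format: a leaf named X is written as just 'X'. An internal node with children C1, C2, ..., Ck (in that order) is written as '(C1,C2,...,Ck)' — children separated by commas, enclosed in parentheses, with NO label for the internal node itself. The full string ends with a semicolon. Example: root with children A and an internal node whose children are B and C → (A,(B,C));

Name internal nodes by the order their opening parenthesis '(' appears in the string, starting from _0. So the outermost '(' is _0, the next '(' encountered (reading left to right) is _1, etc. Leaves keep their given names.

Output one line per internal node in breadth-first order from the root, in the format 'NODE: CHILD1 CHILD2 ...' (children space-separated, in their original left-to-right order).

Answer: _0: Y _1
_1: K N _2 L
_2: R B

Derivation:
Input: (Y,(K,N,(R,B),L));
Scanning left-to-right, naming '(' by encounter order:
  pos 0: '(' -> open internal node _0 (depth 1)
  pos 3: '(' -> open internal node _1 (depth 2)
  pos 8: '(' -> open internal node _2 (depth 3)
  pos 12: ')' -> close internal node _2 (now at depth 2)
  pos 15: ')' -> close internal node _1 (now at depth 1)
  pos 16: ')' -> close internal node _0 (now at depth 0)
Total internal nodes: 3
BFS adjacency from root:
  _0: Y _1
  _1: K N _2 L
  _2: R B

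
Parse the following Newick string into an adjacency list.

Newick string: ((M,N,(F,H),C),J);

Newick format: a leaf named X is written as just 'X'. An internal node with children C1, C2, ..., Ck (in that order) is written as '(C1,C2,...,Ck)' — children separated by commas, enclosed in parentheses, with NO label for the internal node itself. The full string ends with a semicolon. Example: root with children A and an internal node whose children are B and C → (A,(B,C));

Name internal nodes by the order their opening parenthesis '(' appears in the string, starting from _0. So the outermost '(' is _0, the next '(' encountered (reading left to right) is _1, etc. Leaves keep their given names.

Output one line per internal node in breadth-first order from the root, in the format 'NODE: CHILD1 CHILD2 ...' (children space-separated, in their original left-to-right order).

Input: ((M,N,(F,H),C),J);
Scanning left-to-right, naming '(' by encounter order:
  pos 0: '(' -> open internal node _0 (depth 1)
  pos 1: '(' -> open internal node _1 (depth 2)
  pos 6: '(' -> open internal node _2 (depth 3)
  pos 10: ')' -> close internal node _2 (now at depth 2)
  pos 13: ')' -> close internal node _1 (now at depth 1)
  pos 16: ')' -> close internal node _0 (now at depth 0)
Total internal nodes: 3
BFS adjacency from root:
  _0: _1 J
  _1: M N _2 C
  _2: F H

Answer: _0: _1 J
_1: M N _2 C
_2: F H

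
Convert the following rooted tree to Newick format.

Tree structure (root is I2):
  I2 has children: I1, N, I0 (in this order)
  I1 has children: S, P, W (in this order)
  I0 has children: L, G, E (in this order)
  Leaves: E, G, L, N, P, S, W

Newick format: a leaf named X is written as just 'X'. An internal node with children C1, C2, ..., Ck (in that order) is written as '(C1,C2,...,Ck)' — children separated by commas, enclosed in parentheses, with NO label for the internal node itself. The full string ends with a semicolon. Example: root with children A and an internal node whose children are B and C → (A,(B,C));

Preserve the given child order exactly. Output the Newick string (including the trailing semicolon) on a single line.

internal I2 with children ['I1', 'N', 'I0']
  internal I1 with children ['S', 'P', 'W']
    leaf 'S' → 'S'
    leaf 'P' → 'P'
    leaf 'W' → 'W'
  → '(S,P,W)'
  leaf 'N' → 'N'
  internal I0 with children ['L', 'G', 'E']
    leaf 'L' → 'L'
    leaf 'G' → 'G'
    leaf 'E' → 'E'
  → '(L,G,E)'
→ '((S,P,W),N,(L,G,E))'
Final: ((S,P,W),N,(L,G,E));

Answer: ((S,P,W),N,(L,G,E));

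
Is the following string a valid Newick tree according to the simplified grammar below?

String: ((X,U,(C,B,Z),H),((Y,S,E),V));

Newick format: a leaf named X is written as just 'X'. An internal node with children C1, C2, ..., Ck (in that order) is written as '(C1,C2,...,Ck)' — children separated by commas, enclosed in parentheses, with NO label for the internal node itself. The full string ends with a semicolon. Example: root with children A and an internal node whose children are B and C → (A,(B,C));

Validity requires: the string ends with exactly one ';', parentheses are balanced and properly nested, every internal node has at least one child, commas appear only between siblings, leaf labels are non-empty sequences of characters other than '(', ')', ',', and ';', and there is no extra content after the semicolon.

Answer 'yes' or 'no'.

Input: ((X,U,(C,B,Z),H),((Y,S,E),V));
Paren balance: 5 '(' vs 5 ')' OK
Ends with single ';': True
Full parse: OK
Valid: True

Answer: yes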